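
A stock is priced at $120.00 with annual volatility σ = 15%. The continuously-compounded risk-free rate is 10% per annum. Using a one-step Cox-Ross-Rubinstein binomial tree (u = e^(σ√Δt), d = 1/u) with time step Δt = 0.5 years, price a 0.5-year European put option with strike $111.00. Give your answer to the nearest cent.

CRR parameters: u = e^(σ√Δt) = e^(0.15·√0.5) = 1.1119, d = 1/u = 0.8994
Per-period rate: rΔt = 0.1·0.5 = 0.05, so R = e^0.05 = 1.0513
Risk-neutral probability p = (e^0.05 − 0.8994)/(1.1119 − 0.8994) = 0.1519/0.2125 = 0.7148
Terminal stock prices: S_u = 133.4, S_d = 107.9
Terminal payoffs (K − S): max(-22.43, 0) = 0, max(3.076, 0) = 3.076
Node 0 (S = 120): V_0 = e^(−0.05)·[0.7148·0.0000 + 0.2852·3.0762] = 0.8347

$0.83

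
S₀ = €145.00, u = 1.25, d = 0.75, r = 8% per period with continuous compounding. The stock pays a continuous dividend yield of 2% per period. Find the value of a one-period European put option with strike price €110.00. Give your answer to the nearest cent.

Per-period risk-free factor R = e^0.08 = 1.0833; dividend-adjusted growth = e^(0.08−0.02) = 1.0618.
Risk-neutral probability p = (1.0618 − 0.75)/(1.25 − 0.75) = 0.3118/0.5000 = 0.6237
Terminal stock prices: S_u = 181.2, S_d = 108.8
Terminal payoffs (K − S): max(-71.25, 0) = 0, max(1.25, 0) = 1.25
Node 0 (S = 145): V_0 = e^(−0.08)·[0.6237·0.0000 + 0.3763·1.2500] = 0.4342

€0.43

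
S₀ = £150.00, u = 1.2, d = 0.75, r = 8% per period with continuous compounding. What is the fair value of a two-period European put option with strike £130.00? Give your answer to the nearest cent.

£2.62

Risk-neutral probability p = (e^0.08 − 0.75)/(1.2 − 0.75) = 0.3333/0.4500 = 0.7406
Terminal stock prices: S_uu = 216, S_ud = 135, S_dd = 84.38
Terminal payoffs (K − S): max(-86, 0) = 0, max(-5, 0) = 0, max(45.62, 0) = 45.62
Node u (S = 180): V_u = e^(−0.08)·[0.7406·0.0000 + 0.2594·0.0000] = 0.0000
Node d (S = 112.5): V_d = e^(−0.08)·[0.7406·0.0000 + 0.2594·45.6250] = 10.9236
Node 0 (S = 150): V_0 = e^(−0.08)·[0.7406·0.0000 + 0.2594·10.9236] = 2.6153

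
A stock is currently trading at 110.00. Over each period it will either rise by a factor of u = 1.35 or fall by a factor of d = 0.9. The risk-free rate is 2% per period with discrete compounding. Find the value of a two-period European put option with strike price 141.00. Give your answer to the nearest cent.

29.59

Risk-neutral probability p = (1 + 0.02 − 0.9)/(1.35 − 0.9) = 0.1200/0.4500 = 0.2667
Terminal stock prices: S_uu = 200.5, S_ud = 133.7, S_dd = 89.1
Terminal payoffs (K − S): max(-59.48, 0) = 0, max(7.35, 0) = 7.35, max(51.9, 0) = 51.9
Node u (S = 148.5): V_u = 1/1.02·[0.2667·0.0000 + 0.7333·7.3500] = 5.2843
Node d (S = 99): V_d = 1/1.02·[0.2667·7.3500 + 0.7333·51.9000] = 39.2353
Node 0 (S = 110): V_0 = 1/1.02·[0.2667·5.2843 + 0.7333·39.2353] = 29.5899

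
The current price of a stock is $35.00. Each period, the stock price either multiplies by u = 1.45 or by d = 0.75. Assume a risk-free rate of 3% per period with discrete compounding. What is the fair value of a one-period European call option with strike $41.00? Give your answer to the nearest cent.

$3.79

Risk-neutral probability p = (1 + 0.03 − 0.75)/(1.45 − 0.75) = 0.2800/0.7000 = 0.4000
Terminal stock prices: S_u = 50.75, S_d = 26.25
Terminal payoffs (S − K): max(9.75, 0) = 9.75, max(-14.75, 0) = 0
Node 0 (S = 35): V_0 = 1/1.03·[0.4000·9.7500 + 0.6000·0.0000] = 3.7864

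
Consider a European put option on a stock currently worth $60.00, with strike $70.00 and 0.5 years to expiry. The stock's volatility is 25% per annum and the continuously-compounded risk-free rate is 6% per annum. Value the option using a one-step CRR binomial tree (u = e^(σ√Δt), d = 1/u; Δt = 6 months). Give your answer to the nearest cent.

CRR parameters: u = e^(σ√Δt) = e^(0.25·√0.5) = 1.1934, d = 1/u = 0.8380
Per-period rate: rΔt = 0.06·0.5 = 0.03, so R = e^0.03 = 1.0305
Risk-neutral probability p = (e^0.03 − 0.8380)/(1.1934 − 0.8380) = 0.1925/0.3554 = 0.5416
Terminal stock prices: S_u = 71.6, S_d = 50.28
Terminal payoffs (K − S): max(-1.602, 0) = 0, max(19.72, 0) = 19.72
Node 0 (S = 60): V_0 = e^(−0.03)·[0.5416·0.0000 + 0.4584·19.7220] = 8.7731

$8.77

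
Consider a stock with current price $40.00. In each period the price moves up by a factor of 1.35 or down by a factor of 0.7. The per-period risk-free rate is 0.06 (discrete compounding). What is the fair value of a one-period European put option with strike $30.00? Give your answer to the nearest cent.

$0.84

Risk-neutral probability p = (1 + 0.06 − 0.7)/(1.35 − 0.7) = 0.3600/0.6500 = 0.5538
Terminal stock prices: S_u = 54, S_d = 28
Terminal payoffs (K − S): max(-24, 0) = 0, max(2, 0) = 2
Node 0 (S = 40): V_0 = 1/1.06·[0.5538·0.0000 + 0.4462·2.0000] = 0.8418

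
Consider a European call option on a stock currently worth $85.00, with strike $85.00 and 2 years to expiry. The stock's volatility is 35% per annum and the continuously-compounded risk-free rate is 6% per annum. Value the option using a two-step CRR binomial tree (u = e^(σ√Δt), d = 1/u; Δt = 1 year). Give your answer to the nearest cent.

$19.10

CRR parameters: u = e^(σ√Δt) = e^(0.35·√1) = 1.4191, d = 1/u = 0.7047
Per-period rate: rΔt = 0.06·1 = 0.06, so R = e^0.06 = 1.0618
Risk-neutral probability p = (e^0.06 − 0.7047)/(1.4191 − 0.7047) = 0.3571/0.7144 = 0.4999
Terminal stock prices: S_uu = 171.2, S_ud = 85, S_dd = 42.21
Terminal payoffs (S − K): max(86.17, 0) = 86.17, max(0, 0) = 0, max(-42.79, 0) = 0
Node u (S = 120.6): V_u = e^(−0.06)·[0.4999·86.1690 + 0.5001·0.0000] = 40.5708
Node d (S = 59.9): V_d = e^(−0.06)·[0.4999·0.0000 + 0.5001·0.0000] = 0.0000
Node 0 (S = 85): V_0 = e^(−0.06)·[0.4999·40.5708 + 0.5001·0.0000] = 19.1018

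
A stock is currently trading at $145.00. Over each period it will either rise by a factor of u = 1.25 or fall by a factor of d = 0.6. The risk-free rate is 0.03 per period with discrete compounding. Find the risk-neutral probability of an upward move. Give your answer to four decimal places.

Risk-neutral probability p = (1 + 0.03 − 0.6)/(1.25 − 0.6) = 0.4300/0.6500 = 0.6615

p = 0.6615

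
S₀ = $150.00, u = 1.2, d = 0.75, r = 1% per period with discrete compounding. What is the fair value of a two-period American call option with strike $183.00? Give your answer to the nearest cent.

$10.80

Risk-neutral probability p = (1 + 0.01 − 0.75)/(1.2 − 0.75) = 0.2600/0.4500 = 0.5778
Terminal stock prices: S_uu = 216, S_ud = 135, S_dd = 84.38
Terminal payoffs (S − K): max(33, 0) = 33, max(-48, 0) = 0, max(-98.62, 0) = 0
Node u (S = 180): continuation = 1/1.01·[0.5778·33.0000 + 0.4222·0.0000] = 18.8779; exercise value = 0.0000 ≤ continuation, so V_u = 18.8779
Node d (S = 112.5): continuation = 1/1.01·[0.5778·0.0000 + 0.4222·0.0000] = 0.0000; exercise value = 0.0000 ≤ continuation, so V_d = 0.0000
Node 0 (S = 150): continuation = 1/1.01·[0.5778·18.8779 + 0.4222·0.0000] = 10.7992; exercise value = 0.0000 ≤ continuation, so V_0 = 10.7992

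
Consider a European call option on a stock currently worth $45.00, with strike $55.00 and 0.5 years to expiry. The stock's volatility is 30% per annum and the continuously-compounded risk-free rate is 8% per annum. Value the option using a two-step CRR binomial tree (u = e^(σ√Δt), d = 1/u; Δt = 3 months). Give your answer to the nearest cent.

$1.55

CRR parameters: u = e^(σ√Δt) = e^(0.3·√0.25) = 1.1618, d = 1/u = 0.8607
Per-period rate: rΔt = 0.08·0.25 = 0.02, so R = e^0.02 = 1.0202
Risk-neutral probability p = (e^0.02 − 0.8607)/(1.1618 − 0.8607) = 0.1595/0.3011 = 0.5297
Terminal stock prices: S_uu = 60.74, S_ud = 45, S_dd = 33.34
Terminal payoffs (S − K): max(5.744, 0) = 5.744, max(-10, 0) = 0, max(-21.66, 0) = 0
Node u (S = 52.28): V_u = e^(−0.02)·[0.5297·5.7436 + 0.4703·0.0000] = 2.9819
Node d (S = 38.73): V_d = e^(−0.02)·[0.5297·0.0000 + 0.4703·0.0000] = 0.0000
Node 0 (S = 45): V_0 = e^(−0.02)·[0.5297·2.9819 + 0.4703·0.0000] = 1.5481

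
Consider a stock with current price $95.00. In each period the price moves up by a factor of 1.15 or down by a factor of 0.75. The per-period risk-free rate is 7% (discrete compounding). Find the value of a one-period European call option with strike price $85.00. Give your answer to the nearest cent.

Risk-neutral probability p = (1 + 0.07 − 0.75)/(1.15 − 0.75) = 0.3200/0.4000 = 0.8000
Terminal stock prices: S_u = 109.2, S_d = 71.25
Terminal payoffs (S − K): max(24.25, 0) = 24.25, max(-13.75, 0) = 0
Node 0 (S = 95): V_0 = 1/1.07·[0.8000·24.2500 + 0.2000·0.0000] = 18.1308

$18.13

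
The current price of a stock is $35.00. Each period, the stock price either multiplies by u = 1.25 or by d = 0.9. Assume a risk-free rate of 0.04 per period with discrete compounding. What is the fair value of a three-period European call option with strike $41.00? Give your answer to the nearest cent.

Risk-neutral probability p = (1 + 0.04 − 0.9)/(1.25 − 0.9) = 0.1400/0.3500 = 0.4000
Terminal stock prices: S_uuu = 68.36, S_uud = 49.22, S_udd = 35.44, S_ddd = 25.52
Terminal payoffs (S − K): max(27.36, 0) = 27.36, max(8.219, 0) = 8.219, max(-5.562, 0) = 0, max(-15.48, 0) = 0
Node uu (S = 54.69): V_uu = 1/1.04·[0.4000·27.3594 + 0.6000·8.2188] = 15.2644
Node ud (S = 39.38): V_ud = 1/1.04·[0.4000·8.2188 + 0.6000·0.0000] = 3.1611
Node dd (S = 28.35): V_dd = 1/1.04·[0.4000·0.0000 + 0.6000·0.0000] = 0.0000
Node u (S = 43.75): V_u = 1/1.04·[0.4000·15.2644 + 0.6000·3.1611] = 7.6946
Node d (S = 31.5): V_d = 1/1.04·[0.4000·3.1611 + 0.6000·0.0000] = 1.2158
Node 0 (S = 35): V_0 = 1/1.04·[0.4000·7.6946 + 0.6000·1.2158] = 3.6609

$3.66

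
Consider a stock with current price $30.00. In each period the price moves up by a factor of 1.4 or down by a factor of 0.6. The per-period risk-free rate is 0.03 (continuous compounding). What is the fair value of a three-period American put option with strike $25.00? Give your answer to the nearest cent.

Risk-neutral probability p = (e^0.03 − 0.6)/(1.4 − 0.6) = 0.4305/0.8000 = 0.5381
Terminal stock prices: S_uuu = 82.32, S_uud = 35.28, S_udd = 15.12, S_ddd = 6.48
Terminal payoffs (K − S): max(-57.32, 0) = 0, max(-10.28, 0) = 0, max(9.88, 0) = 9.88, max(18.52, 0) = 18.52
Node uu (S = 58.8): continuation = e^(−0.03)·[0.5381·0.0000 + 0.4619·0.0000] = 0.0000; exercise value = 0.0000 ≤ continuation, so V_uu = 0.0000
Node ud (S = 25.2): continuation = e^(−0.03)·[0.5381·0.0000 + 0.4619·9.8800] = 4.4290; exercise value = 0.0000 ≤ continuation, so V_ud = 4.4290
Node dd (S = 10.8): continuation = e^(−0.03)·[0.5381·9.8800 + 0.4619·18.5200] = 13.4611; exercise value = 14.2000 > continuation, so V_dd = 14.2000 (exercise)
Node u (S = 42): continuation = e^(−0.03)·[0.5381·0.0000 + 0.4619·4.4290] = 1.9854; exercise value = 0.0000 ≤ continuation, so V_u = 1.9854
Node d (S = 18): continuation = e^(−0.03)·[0.5381·4.4290 + 0.4619·14.2000] = 8.6782; exercise value = 7.0000 ≤ continuation, so V_d = 8.6782
Node 0 (S = 30): continuation = e^(−0.03)·[0.5381·1.9854 + 0.4619·8.6782] = 4.9270; exercise value = 0.0000 ≤ continuation, so V_0 = 4.9270

$4.93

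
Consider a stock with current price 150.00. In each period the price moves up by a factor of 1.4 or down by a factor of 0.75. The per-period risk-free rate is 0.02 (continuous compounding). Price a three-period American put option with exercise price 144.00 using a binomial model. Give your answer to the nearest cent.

26.48

Risk-neutral probability p = (e^0.02 − 0.75)/(1.4 − 0.75) = 0.2702/0.6500 = 0.4157
Terminal stock prices: S_uuu = 411.6, S_uud = 220.5, S_udd = 118.1, S_ddd = 63.28
Terminal payoffs (K − S): max(-267.6, 0) = 0, max(-76.5, 0) = 0, max(25.88, 0) = 25.88, max(80.72, 0) = 80.72
Node uu (S = 294): continuation = e^(−0.02)·[0.4157·0.0000 + 0.5843·0.0000] = 0.0000; exercise value = 0.0000 ≤ continuation, so V_uu = 0.0000
Node ud (S = 157.5): continuation = e^(−0.02)·[0.4157·0.0000 + 0.5843·25.8750] = 14.8195; exercise value = 0.0000 ≤ continuation, so V_ud = 14.8195
Node dd (S = 84.38): continuation = e^(−0.02)·[0.4157·25.8750 + 0.5843·80.7188] = 56.7736; exercise value = 59.6250 > continuation, so V_dd = 59.6250 (exercise)
Node u (S = 210): continuation = e^(−0.02)·[0.4157·0.0000 + 0.5843·14.8195] = 8.4877; exercise value = 0.0000 ≤ continuation, so V_u = 8.4877
Node d (S = 112.5): continuation = e^(−0.02)·[0.4157·14.8195 + 0.5843·59.6250] = 40.1878; exercise value = 31.5000 ≤ continuation, so V_d = 40.1878
Node 0 (S = 150): continuation = e^(−0.02)·[0.4157·8.4877 + 0.5843·40.1878] = 26.4754; exercise value = 0.0000 ≤ continuation, so V_0 = 26.4754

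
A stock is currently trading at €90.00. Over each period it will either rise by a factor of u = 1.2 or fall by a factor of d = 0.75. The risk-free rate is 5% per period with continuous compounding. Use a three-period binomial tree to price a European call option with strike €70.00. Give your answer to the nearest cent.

€32.49

Risk-neutral probability p = (e^0.05 − 0.75)/(1.2 − 0.75) = 0.3013/0.4500 = 0.6695
Terminal stock prices: S_uuu = 155.5, S_uud = 97.2, S_udd = 60.75, S_ddd = 37.97
Terminal payoffs (S − K): max(85.52, 0) = 85.52, max(27.2, 0) = 27.2, max(-9.25, 0) = 0, max(-32.03, 0) = 0
Node uu (S = 129.6): V_uu = e^(−0.05)·[0.6695·85.5200 + 0.3305·27.2000] = 63.0139
Node ud (S = 81): V_ud = e^(−0.05)·[0.6695·27.2000 + 0.3305·0.0000] = 17.3220
Node dd (S = 50.62): V_dd = e^(−0.05)·[0.6695·0.0000 + 0.3305·0.0000] = 0.0000
Node u (S = 108): V_u = e^(−0.05)·[0.6695·63.0139 + 0.3305·17.3220] = 45.5757
Node d (S = 67.5): V_d = e^(−0.05)·[0.6695·17.3220 + 0.3305·0.0000] = 11.0314
Node 0 (S = 90): V_0 = e^(−0.05)·[0.6695·45.5757 + 0.3305·11.0314] = 32.4925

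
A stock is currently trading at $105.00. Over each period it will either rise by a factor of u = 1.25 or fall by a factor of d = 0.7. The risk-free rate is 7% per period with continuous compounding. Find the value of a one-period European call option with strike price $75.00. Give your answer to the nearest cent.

$35.52

Risk-neutral probability p = (e^0.07 − 0.7)/(1.25 − 0.7) = 0.3725/0.5500 = 0.6773
Terminal stock prices: S_u = 131.2, S_d = 73.5
Terminal payoffs (S − K): max(56.25, 0) = 56.25, max(-1.5, 0) = 0
Node 0 (S = 105): V_0 = e^(−0.07)·[0.6773·56.2500 + 0.3227·0.0000] = 35.5218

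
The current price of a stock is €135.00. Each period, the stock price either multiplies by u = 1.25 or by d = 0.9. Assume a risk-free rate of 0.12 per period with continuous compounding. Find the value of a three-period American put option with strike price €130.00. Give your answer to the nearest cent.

€2.64

Risk-neutral probability p = (e^0.12 − 0.9)/(1.25 − 0.9) = 0.2275/0.3500 = 0.6500
Terminal stock prices: S_uuu = 263.7, S_uud = 189.8, S_udd = 136.7, S_ddd = 98.42
Terminal payoffs (K − S): max(-133.7, 0) = 0, max(-59.84, 0) = 0, max(-6.688, 0) = 0, max(31.58, 0) = 31.58
Node uu (S = 210.9): continuation = e^(−0.12)·[0.6500·0.0000 + 0.3500·0.0000] = 0.0000; exercise value = 0.0000 ≤ continuation, so V_uu = 0.0000
Node ud (S = 151.9): continuation = e^(−0.12)·[0.6500·0.0000 + 0.3500·0.0000] = 0.0000; exercise value = 0.0000 ≤ continuation, so V_ud = 0.0000
Node dd (S = 109.4): continuation = e^(−0.12)·[0.6500·0.0000 + 0.3500·31.5850] = 9.8049; exercise value = 20.6500 > continuation, so V_dd = 20.6500 (exercise)
Node u (S = 168.8): continuation = e^(−0.12)·[0.6500·0.0000 + 0.3500·0.0000] = 0.0000; exercise value = 0.0000 ≤ continuation, so V_u = 0.0000
Node d (S = 121.5): continuation = e^(−0.12)·[0.6500·0.0000 + 0.3500·20.6500] = 6.4104; exercise value = 8.5000 > continuation, so V_d = 8.5000 (exercise)
Node 0 (S = 135): continuation = e^(−0.12)·[0.6500·0.0000 + 0.3500·8.5000] = 2.6387; exercise value = 0.0000 ≤ continuation, so V_0 = 2.6387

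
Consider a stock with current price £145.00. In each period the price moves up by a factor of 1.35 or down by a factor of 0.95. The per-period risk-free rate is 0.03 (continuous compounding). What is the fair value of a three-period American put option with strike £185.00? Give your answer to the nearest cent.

£40.00

Risk-neutral probability p = (e^0.03 − 0.95)/(1.35 − 0.95) = 0.0805/0.4000 = 0.2011
Terminal stock prices: S_uuu = 356.8, S_uud = 251, S_udd = 176.7, S_ddd = 124.3
Terminal payoffs (K − S): max(-171.8, 0) = 0, max(-66.05, 0) = 0, max(8.336, 0) = 8.336, max(60.68, 0) = 60.68
Node uu (S = 264.3): continuation = e^(−0.03)·[0.2011·0.0000 + 0.7989·0.0000] = 0.0000; exercise value = 0.0000 ≤ continuation, so V_uu = 0.0000
Node ud (S = 186): continuation = e^(−0.03)·[0.2011·0.0000 + 0.7989·8.3356] = 6.4622; exercise value = 0.0000 ≤ continuation, so V_ud = 6.4622
Node dd (S = 130.9): continuation = e^(−0.03)·[0.2011·8.3356 + 0.7989·60.6806] = 48.6699; exercise value = 54.1375 > continuation, so V_dd = 54.1375 (exercise)
Node u (S = 195.8): continuation = e^(−0.03)·[0.2011·0.0000 + 0.7989·6.4622] = 5.0099; exercise value = 0.0000 ≤ continuation, so V_u = 5.0099
Node d (S = 137.8): continuation = e^(−0.03)·[0.2011·6.4622 + 0.7989·54.1375] = 43.2317; exercise value = 47.2500 > continuation, so V_d = 47.2500 (exercise)
Node 0 (S = 145): continuation = e^(−0.03)·[0.2011·5.0099 + 0.7989·47.2500] = 37.6086; exercise value = 40.0000 > continuation, so V_0 = 40.0000 (exercise)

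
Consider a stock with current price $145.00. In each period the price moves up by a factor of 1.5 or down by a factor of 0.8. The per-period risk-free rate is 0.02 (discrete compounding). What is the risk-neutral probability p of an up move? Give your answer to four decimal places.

p = 0.3143

Risk-neutral probability p = (1 + 0.02 − 0.8)/(1.5 − 0.8) = 0.2200/0.7000 = 0.3143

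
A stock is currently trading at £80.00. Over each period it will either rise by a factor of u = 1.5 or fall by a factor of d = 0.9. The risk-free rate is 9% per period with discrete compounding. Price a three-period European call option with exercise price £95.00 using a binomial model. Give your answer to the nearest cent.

Risk-neutral probability p = (1 + 0.09 − 0.9)/(1.5 − 0.9) = 0.1900/0.6000 = 0.3167
Terminal stock prices: S_uuu = 270, S_uud = 162, S_udd = 97.2, S_ddd = 58.32
Terminal payoffs (S − K): max(175, 0) = 175, max(67, 0) = 67, max(2.2, 0) = 2.2, max(-36.68, 0) = 0
Node uu (S = 180): V_uu = 1/1.09·[0.3167·175.0000 + 0.6833·67.0000] = 92.8440
Node ud (S = 108): V_ud = 1/1.09·[0.3167·67.0000 + 0.6833·2.2000] = 20.8440
Node dd (S = 64.8): V_dd = 1/1.09·[0.3167·2.2000 + 0.6833·0.0000] = 0.6391
Node u (S = 120): V_u = 1/1.09·[0.3167·92.8440 + 0.6833·20.8440] = 40.0404
Node d (S = 72): V_d = 1/1.09·[0.3167·20.8440 + 0.6833·0.6391] = 6.4563
Node 0 (S = 80): V_0 = 1/1.09·[0.3167·40.0404 + 0.6833·6.4563] = 15.6801

£15.68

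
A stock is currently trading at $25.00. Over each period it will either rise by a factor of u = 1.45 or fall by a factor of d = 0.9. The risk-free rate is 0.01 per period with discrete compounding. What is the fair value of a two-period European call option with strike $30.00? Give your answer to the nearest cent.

$1.71

Risk-neutral probability p = (1 + 0.01 − 0.9)/(1.45 − 0.9) = 0.1100/0.5500 = 0.2000
Terminal stock prices: S_uu = 52.56, S_ud = 32.62, S_dd = 20.25
Terminal payoffs (S − K): max(22.56, 0) = 22.56, max(2.625, 0) = 2.625, max(-9.75, 0) = 0
Node u (S = 36.25): V_u = 1/1.01·[0.2000·22.5625 + 0.8000·2.6250] = 6.5470
Node d (S = 22.5): V_d = 1/1.01·[0.2000·2.6250 + 0.8000·0.0000] = 0.5198
Node 0 (S = 25): V_0 = 1/1.01·[0.2000·6.5470 + 0.8000·0.5198] = 1.7082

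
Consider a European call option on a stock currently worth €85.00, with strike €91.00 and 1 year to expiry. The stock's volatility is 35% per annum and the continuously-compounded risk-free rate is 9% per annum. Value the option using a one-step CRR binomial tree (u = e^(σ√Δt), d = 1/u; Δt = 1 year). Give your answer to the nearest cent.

€14.76

CRR parameters: u = e^(σ√Δt) = e^(0.35·√1) = 1.4191, d = 1/u = 0.7047
Per-period rate: rΔt = 0.09·1 = 0.09, so R = e^0.09 = 1.0942
Risk-neutral probability p = (e^0.09 − 0.7047)/(1.4191 − 0.7047) = 0.3895/0.7144 = 0.5452
Terminal stock prices: S_u = 120.6, S_d = 59.9
Terminal payoffs (S − K): max(29.62, 0) = 29.62, max(-31.1, 0) = 0
Node 0 (S = 85): V_0 = e^(−0.09)·[0.5452·29.6207 + 0.4548·0.0000] = 14.7595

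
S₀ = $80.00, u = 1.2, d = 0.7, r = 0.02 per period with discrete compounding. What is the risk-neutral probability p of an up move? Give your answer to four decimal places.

Risk-neutral probability p = (1 + 0.02 − 0.7)/(1.2 − 0.7) = 0.3200/0.5000 = 0.6400

p = 0.6400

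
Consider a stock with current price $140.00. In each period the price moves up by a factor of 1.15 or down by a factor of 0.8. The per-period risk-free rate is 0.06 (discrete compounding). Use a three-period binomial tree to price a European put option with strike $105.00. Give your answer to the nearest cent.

$0.72

Risk-neutral probability p = (1 + 0.06 − 0.8)/(1.15 − 0.8) = 0.2600/0.3500 = 0.7429
Terminal stock prices: S_uuu = 212.9, S_uud = 148.1, S_udd = 103, S_ddd = 71.68
Terminal payoffs (K − S): max(-107.9, 0) = 0, max(-43.12, 0) = 0, max(1.96, 0) = 1.96, max(33.32, 0) = 33.32
Node uu (S = 185.1): V_uu = 1/1.06·[0.7429·0.0000 + 0.2571·0.0000] = 0.0000
Node ud (S = 128.8): V_ud = 1/1.06·[0.7429·0.0000 + 0.2571·1.9600] = 0.4755
Node dd (S = 89.6): V_dd = 1/1.06·[0.7429·1.9600 + 0.2571·33.3200] = 9.4566
Node u (S = 161): V_u = 1/1.06·[0.7429·0.0000 + 0.2571·0.4755] = 0.1153
Node d (S = 112): V_d = 1/1.06·[0.7429·0.4755 + 0.2571·9.4566] = 2.6273
Node 0 (S = 140): V_0 = 1/1.06·[0.7429·0.1153 + 0.2571·2.6273] = 0.7182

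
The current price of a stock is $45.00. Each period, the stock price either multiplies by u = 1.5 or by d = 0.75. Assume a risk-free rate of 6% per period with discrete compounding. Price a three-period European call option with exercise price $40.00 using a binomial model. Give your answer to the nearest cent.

$15.71

Risk-neutral probability p = (1 + 0.06 − 0.75)/(1.5 − 0.75) = 0.3100/0.7500 = 0.4133
Terminal stock prices: S_uuu = 151.9, S_uud = 75.94, S_udd = 37.97, S_ddd = 18.98
Terminal payoffs (S − K): max(111.9, 0) = 111.9, max(35.94, 0) = 35.94, max(-2.031, 0) = 0, max(-21.02, 0) = 0
Node uu (S = 101.2): V_uu = 1/1.06·[0.4133·111.8750 + 0.5867·35.9375] = 63.5142
Node ud (S = 50.62): V_ud = 1/1.06·[0.4133·35.9375 + 0.5867·0.0000] = 14.0134
Node dd (S = 25.31): V_dd = 1/1.06·[0.4133·0.0000 + 0.5867·0.0000] = 0.0000
Node u (S = 67.5): V_u = 1/1.06·[0.4133·63.5142 + 0.5867·14.0134] = 32.5223
Node d (S = 33.75): V_d = 1/1.06·[0.4133·14.0134 + 0.5867·0.0000] = 5.4643
Node 0 (S = 45): V_0 = 1/1.06·[0.4133·32.5223 + 0.5867·5.4643] = 15.7060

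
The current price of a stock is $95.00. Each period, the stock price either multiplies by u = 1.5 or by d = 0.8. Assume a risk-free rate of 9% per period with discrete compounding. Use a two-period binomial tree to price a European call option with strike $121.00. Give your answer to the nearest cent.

$13.40

Risk-neutral probability p = (1 + 0.09 − 0.8)/(1.5 − 0.8) = 0.2900/0.7000 = 0.4143
Terminal stock prices: S_uu = 213.8, S_ud = 114, S_dd = 60.8
Terminal payoffs (S − K): max(92.75, 0) = 92.75, max(-7, 0) = 0, max(-60.2, 0) = 0
Node u (S = 142.5): V_u = 1/1.09·[0.4143·92.7500 + 0.5857·0.0000] = 35.2523
Node d (S = 76): V_d = 1/1.09·[0.4143·0.0000 + 0.5857·0.0000] = 0.0000
Node 0 (S = 95): V_0 = 1/1.09·[0.4143·35.2523 + 0.5857·0.0000] = 13.3986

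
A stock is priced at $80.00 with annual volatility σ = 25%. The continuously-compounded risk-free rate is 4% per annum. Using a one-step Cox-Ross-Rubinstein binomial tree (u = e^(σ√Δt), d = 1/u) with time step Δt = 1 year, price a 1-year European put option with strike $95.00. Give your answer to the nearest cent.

CRR parameters: u = e^(σ√Δt) = e^(0.25·√1) = 1.2840, d = 1/u = 0.7788
Per-period rate: rΔt = 0.04·1 = 0.04, so R = e^0.04 = 1.0408
Risk-neutral probability p = (e^0.04 − 0.7788)/(1.2840 − 0.7788) = 0.2620/0.5052 = 0.5186
Terminal stock prices: S_u = 102.7, S_d = 62.3
Terminal payoffs (K − S): max(-7.722, 0) = 0, max(32.7, 0) = 32.7
Node 0 (S = 80): V_0 = e^(−0.04)·[0.5186·0.0000 + 0.4814·32.6959] = 15.1226

$15.12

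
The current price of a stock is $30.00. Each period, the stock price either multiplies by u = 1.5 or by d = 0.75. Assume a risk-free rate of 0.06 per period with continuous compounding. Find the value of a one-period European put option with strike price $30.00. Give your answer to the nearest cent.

Risk-neutral probability p = (e^0.06 − 0.75)/(1.5 − 0.75) = 0.3118/0.7500 = 0.4158
Terminal stock prices: S_u = 45, S_d = 22.5
Terminal payoffs (K − S): max(-15, 0) = 0, max(7.5, 0) = 7.5
Node 0 (S = 30): V_0 = e^(−0.06)·[0.4158·0.0000 + 0.5842·7.5000] = 4.1265

$4.13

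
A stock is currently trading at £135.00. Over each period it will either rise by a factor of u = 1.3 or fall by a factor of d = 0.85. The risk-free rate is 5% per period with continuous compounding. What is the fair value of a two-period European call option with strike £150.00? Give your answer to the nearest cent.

Risk-neutral probability p = (e^0.05 − 0.85)/(1.3 − 0.85) = 0.2013/0.4500 = 0.4473
Terminal stock prices: S_uu = 228.2, S_ud = 149.2, S_dd = 97.54
Terminal payoffs (S − K): max(78.15, 0) = 78.15, max(-0.825, 0) = 0, max(-52.46, 0) = 0
Node u (S = 175.5): V_u = e^(−0.05)·[0.4473·78.1500 + 0.5527·0.0000] = 33.2493
Node d (S = 114.8): V_d = e^(−0.05)·[0.4473·0.0000 + 0.5527·0.0000] = 0.0000
Node 0 (S = 135): V_0 = e^(−0.05)·[0.4473·33.2493 + 0.5527·0.0000] = 14.1461

£14.15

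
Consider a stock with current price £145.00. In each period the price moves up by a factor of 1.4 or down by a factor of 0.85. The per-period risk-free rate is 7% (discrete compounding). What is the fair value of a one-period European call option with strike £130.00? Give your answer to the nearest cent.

£27.29

Risk-neutral probability p = (1 + 0.07 − 0.85)/(1.4 − 0.85) = 0.2200/0.5500 = 0.4000
Terminal stock prices: S_u = 203, S_d = 123.2
Terminal payoffs (S − K): max(73, 0) = 73, max(-6.75, 0) = 0
Node 0 (S = 145): V_0 = 1/1.07·[0.4000·73.0000 + 0.6000·0.0000] = 27.2897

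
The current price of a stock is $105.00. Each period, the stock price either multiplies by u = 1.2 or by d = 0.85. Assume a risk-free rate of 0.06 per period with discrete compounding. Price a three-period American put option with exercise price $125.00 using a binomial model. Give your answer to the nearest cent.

$20.00

Risk-neutral probability p = (1 + 0.06 − 0.85)/(1.2 − 0.85) = 0.2100/0.3500 = 0.6000
Terminal stock prices: S_uuu = 181.4, S_uud = 128.5, S_udd = 91.03, S_ddd = 64.48
Terminal payoffs (K − S): max(-56.44, 0) = 0, max(-3.52, 0) = 0, max(33.97, 0) = 33.97, max(60.52, 0) = 60.52
Node uu (S = 151.2): continuation = 1/1.06·[0.6000·0.0000 + 0.4000·0.0000] = 0.0000; exercise value = 0.0000 ≤ continuation, so V_uu = 0.0000
Node ud (S = 107.1): continuation = 1/1.06·[0.6000·0.0000 + 0.4000·33.9650] = 12.8170; exercise value = 17.9000 > continuation, so V_ud = 17.9000 (exercise)
Node dd (S = 75.86): continuation = 1/1.06·[0.6000·33.9650 + 0.4000·60.5169] = 42.0620; exercise value = 49.1375 > continuation, so V_dd = 49.1375 (exercise)
Node u (S = 126): continuation = 1/1.06·[0.6000·0.0000 + 0.4000·17.9000] = 6.7547; exercise value = 0.0000 ≤ continuation, so V_u = 6.7547
Node d (S = 89.25): continuation = 1/1.06·[0.6000·17.9000 + 0.4000·49.1375] = 28.6745; exercise value = 35.7500 > continuation, so V_d = 35.7500 (exercise)
Node 0 (S = 105): continuation = 1/1.06·[0.6000·6.7547 + 0.4000·35.7500] = 17.3140; exercise value = 20.0000 > continuation, so V_0 = 20.0000 (exercise)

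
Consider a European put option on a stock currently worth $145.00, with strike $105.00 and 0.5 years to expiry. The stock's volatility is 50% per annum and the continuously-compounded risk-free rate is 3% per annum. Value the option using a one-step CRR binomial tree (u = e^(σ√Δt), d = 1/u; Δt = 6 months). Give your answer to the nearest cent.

CRR parameters: u = e^(σ√Δt) = e^(0.5·√0.5) = 1.4241, d = 1/u = 0.7022
Per-period rate: rΔt = 0.03·0.5 = 0.015, so R = e^0.015 = 1.0151
Risk-neutral probability p = (e^0.015 − 0.7022)/(1.4241 − 0.7022) = 0.3129/0.7219 = 0.4335
Terminal stock prices: S_u = 206.5, S_d = 101.8
Terminal payoffs (K − S): max(-101.5, 0) = 0, max(3.183, 0) = 3.183
Node 0 (S = 145): V_0 = e^(−0.015)·[0.4335·0.0000 + 0.5665·3.1827] = 1.7763

$1.78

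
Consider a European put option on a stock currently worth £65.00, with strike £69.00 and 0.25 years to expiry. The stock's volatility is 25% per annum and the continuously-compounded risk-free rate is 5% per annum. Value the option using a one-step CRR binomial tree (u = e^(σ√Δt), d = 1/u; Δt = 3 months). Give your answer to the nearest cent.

£5.53

CRR parameters: u = e^(σ√Δt) = e^(0.25·√0.25) = 1.1331, d = 1/u = 0.8825
Per-period rate: rΔt = 0.05·0.25 = 0.0125, so R = e^0.0125 = 1.0126
Risk-neutral probability p = (e^0.0125 − 0.8825)/(1.1331 − 0.8825) = 0.1301/0.2507 = 0.5190
Terminal stock prices: S_u = 73.65, S_d = 57.36
Terminal payoffs (K − S): max(-4.655, 0) = 0, max(11.64, 0) = 11.64
Node 0 (S = 65): V_0 = e^(−0.0125)·[0.5190·0.0000 + 0.4810·11.6377] = 5.5285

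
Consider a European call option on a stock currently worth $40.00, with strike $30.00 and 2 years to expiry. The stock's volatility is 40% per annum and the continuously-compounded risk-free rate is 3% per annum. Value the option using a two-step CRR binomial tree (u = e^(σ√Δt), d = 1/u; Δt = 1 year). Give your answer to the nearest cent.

CRR parameters: u = e^(σ√Δt) = e^(0.4·√1) = 1.4918, d = 1/u = 0.6703
Per-period rate: rΔt = 0.03·1 = 0.03, so R = e^0.03 = 1.0305
Risk-neutral probability p = (e^0.03 − 0.6703)/(1.4918 − 0.6703) = 0.3601/0.8215 = 0.4384
Terminal stock prices: S_uu = 89.02, S_ud = 40, S_dd = 17.97
Terminal payoffs (S − K): max(59.02, 0) = 59.02, max(10, 0) = 10, max(-12.03, 0) = 0
Node u (S = 59.67): V_u = e^(−0.03)·[0.4384·59.0216 + 0.5616·10.0000] = 30.5596
Node d (S = 26.81): V_d = e^(−0.03)·[0.4384·10.0000 + 0.5616·0.0000] = 4.2543
Node 0 (S = 40): V_0 = e^(−0.03)·[0.4384·30.5596 + 0.5616·4.2543] = 15.3196

$15.32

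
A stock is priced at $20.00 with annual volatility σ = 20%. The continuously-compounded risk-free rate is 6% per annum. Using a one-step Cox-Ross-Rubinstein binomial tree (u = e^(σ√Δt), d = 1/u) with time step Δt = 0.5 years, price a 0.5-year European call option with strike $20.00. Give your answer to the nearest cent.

CRR parameters: u = e^(σ√Δt) = e^(0.2·√0.5) = 1.1519, d = 1/u = 0.8681
Per-period rate: rΔt = 0.06·0.5 = 0.03, so R = e^0.03 = 1.0305
Risk-neutral probability p = (e^0.03 − 0.8681)/(1.1519 − 0.8681) = 0.1623/0.2838 = 0.5720
Terminal stock prices: S_u = 23.04, S_d = 17.36
Terminal payoffs (S − K): max(3.038, 0) = 3.038, max(-2.638, 0) = 0
Node 0 (S = 20): V_0 = e^(−0.03)·[0.5720·3.0382 + 0.4280·0.0000] = 1.6865

$1.69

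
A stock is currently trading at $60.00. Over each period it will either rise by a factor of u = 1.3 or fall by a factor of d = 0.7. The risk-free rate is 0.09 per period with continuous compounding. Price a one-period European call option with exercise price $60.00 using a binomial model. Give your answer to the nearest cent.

Risk-neutral probability p = (e^0.09 − 0.7)/(1.3 − 0.7) = 0.3942/0.6000 = 0.6570
Terminal stock prices: S_u = 78, S_d = 42
Terminal payoffs (S − K): max(18, 0) = 18, max(-18, 0) = 0
Node 0 (S = 60): V_0 = e^(−0.09)·[0.6570·18.0000 + 0.3430·0.0000] = 10.8074

$10.81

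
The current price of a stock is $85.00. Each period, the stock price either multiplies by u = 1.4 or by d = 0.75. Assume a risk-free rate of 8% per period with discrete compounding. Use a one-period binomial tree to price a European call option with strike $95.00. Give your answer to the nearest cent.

Risk-neutral probability p = (1 + 0.08 − 0.75)/(1.4 − 0.75) = 0.3300/0.6500 = 0.5077
Terminal stock prices: S_u = 119, S_d = 63.75
Terminal payoffs (S − K): max(24, 0) = 24, max(-31.25, 0) = 0
Node 0 (S = 85): V_0 = 1/1.08·[0.5077·24.0000 + 0.4923·0.0000] = 11.2821

$11.28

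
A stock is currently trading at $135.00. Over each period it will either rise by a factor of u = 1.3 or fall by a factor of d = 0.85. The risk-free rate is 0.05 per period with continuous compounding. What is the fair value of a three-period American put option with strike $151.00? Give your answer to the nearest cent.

$21.91

Risk-neutral probability p = (e^0.05 − 0.85)/(1.3 − 0.85) = 0.2013/0.4500 = 0.4473
Terminal stock prices: S_uuu = 296.6, S_uud = 193.9, S_udd = 126.8, S_ddd = 82.91
Terminal payoffs (K − S): max(-145.6, 0) = 0, max(-42.93, 0) = 0, max(24.2, 0) = 24.2, max(68.09, 0) = 68.09
Node uu (S = 228.2): continuation = e^(−0.05)·[0.4473·0.0000 + 0.5527·0.0000] = 0.0000; exercise value = 0.0000 ≤ continuation, so V_uu = 0.0000
Node ud (S = 149.2): continuation = e^(−0.05)·[0.4473·0.0000 + 0.5527·24.2013] = 12.7244; exercise value = 1.8250 ≤ continuation, so V_ud = 12.7244
Node dd (S = 97.54): continuation = e^(−0.05)·[0.4473·24.2013 + 0.5527·68.0931] = 46.0981; exercise value = 53.4625 > continuation, so V_dd = 53.4625 (exercise)
Node u (S = 175.5): continuation = e^(−0.05)·[0.4473·0.0000 + 0.5527·12.7244] = 6.6901; exercise value = 0.0000 ≤ continuation, so V_u = 6.6901
Node d (S = 114.8): continuation = e^(−0.05)·[0.4473·12.7244 + 0.5527·53.4625] = 33.5228; exercise value = 36.2500 > continuation, so V_d = 36.2500 (exercise)
Node 0 (S = 135): continuation = e^(−0.05)·[0.4473·6.6901 + 0.5527·36.2500] = 21.9057; exercise value = 16.0000 ≤ continuation, so V_0 = 21.9057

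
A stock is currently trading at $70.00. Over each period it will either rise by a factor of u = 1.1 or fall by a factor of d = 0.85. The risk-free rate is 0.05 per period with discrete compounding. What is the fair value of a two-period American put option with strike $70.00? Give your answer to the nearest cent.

Risk-neutral probability p = (1 + 0.05 − 0.85)/(1.1 − 0.85) = 0.2000/0.2500 = 0.8000
Terminal stock prices: S_uu = 84.7, S_ud = 65.45, S_dd = 50.57
Terminal payoffs (K − S): max(-14.7, 0) = 0, max(4.55, 0) = 4.55, max(19.43, 0) = 19.43
Node u (S = 77): continuation = 1/1.05·[0.8000·0.0000 + 0.2000·4.5500] = 0.8667; exercise value = 0.0000 ≤ continuation, so V_u = 0.8667
Node d (S = 59.5): continuation = 1/1.05·[0.8000·4.5500 + 0.2000·19.4250] = 7.1667; exercise value = 10.5000 > continuation, so V_d = 10.5000 (exercise)
Node 0 (S = 70): continuation = 1/1.05·[0.8000·0.8667 + 0.2000·10.5000] = 2.6603; exercise value = 0.0000 ≤ continuation, so V_0 = 2.6603

$2.66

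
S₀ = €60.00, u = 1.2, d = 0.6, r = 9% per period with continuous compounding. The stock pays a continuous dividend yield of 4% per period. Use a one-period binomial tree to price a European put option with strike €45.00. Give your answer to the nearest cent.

Per-period risk-free factor R = e^0.09 = 1.0942; dividend-adjusted growth = e^(0.09−0.04) = 1.0513.
Risk-neutral probability p = (1.0513 − 0.6)/(1.2 − 0.6) = 0.4513/0.6000 = 0.7521
Terminal stock prices: S_u = 72, S_d = 36
Terminal payoffs (K − S): max(-27, 0) = 0, max(9, 0) = 9
Node 0 (S = 60): V_0 = e^(−0.09)·[0.7521·0.0000 + 0.2479·9.0000] = 2.0389

€2.04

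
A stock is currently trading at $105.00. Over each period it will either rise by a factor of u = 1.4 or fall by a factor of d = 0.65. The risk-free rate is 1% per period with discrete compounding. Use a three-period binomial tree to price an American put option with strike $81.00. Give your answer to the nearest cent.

$14.47

Risk-neutral probability p = (1 + 0.01 − 0.65)/(1.4 − 0.65) = 0.3600/0.7500 = 0.4800
Terminal stock prices: S_uuu = 288.1, S_uud = 133.8, S_udd = 62.11, S_ddd = 28.84
Terminal payoffs (K − S): max(-207.1, 0) = 0, max(-52.77, 0) = 0, max(18.89, 0) = 18.89, max(52.16, 0) = 52.16
Node uu (S = 205.8): continuation = 1/1.01·[0.4800·0.0000 + 0.5200·0.0000] = 0.0000; exercise value = 0.0000 ≤ continuation, so V_uu = 0.0000
Node ud (S = 95.55): continuation = 1/1.01·[0.4800·0.0000 + 0.5200·18.8925] = 9.7268; exercise value = 0.0000 ≤ continuation, so V_ud = 9.7268
Node dd (S = 44.36): continuation = 1/1.01·[0.4800·18.8925 + 0.5200·52.1644] = 35.8355; exercise value = 36.6375 > continuation, so V_dd = 36.6375 (exercise)
Node u (S = 147): continuation = 1/1.01·[0.4800·0.0000 + 0.5200·9.7268] = 5.0079; exercise value = 0.0000 ≤ continuation, so V_u = 5.0079
Node d (S = 68.25): continuation = 1/1.01·[0.4800·9.7268 + 0.5200·36.6375] = 23.4855; exercise value = 12.7500 ≤ continuation, so V_d = 23.4855
Node 0 (S = 105): continuation = 1/1.01·[0.4800·5.0079 + 0.5200·23.4855] = 14.4715; exercise value = 0.0000 ≤ continuation, so V_0 = 14.4715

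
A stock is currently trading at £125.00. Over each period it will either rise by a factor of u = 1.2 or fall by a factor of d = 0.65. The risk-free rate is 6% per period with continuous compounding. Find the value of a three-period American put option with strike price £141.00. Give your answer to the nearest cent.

£24.22

Risk-neutral probability p = (e^0.06 − 0.65)/(1.2 − 0.65) = 0.4118/0.5500 = 0.7488
Terminal stock prices: S_uuu = 216, S_uud = 117, S_udd = 63.38, S_ddd = 34.33
Terminal payoffs (K − S): max(-75, 0) = 0, max(24, 0) = 24, max(77.62, 0) = 77.62, max(106.7, 0) = 106.7
Node uu (S = 180): continuation = e^(−0.06)·[0.7488·0.0000 + 0.2512·24.0000] = 5.6779; exercise value = 0.0000 ≤ continuation, so V_uu = 5.6779
Node ud (S = 97.5): continuation = e^(−0.06)·[0.7488·24.0000 + 0.2512·77.6250] = 35.2888; exercise value = 43.5000 > continuation, so V_ud = 43.5000 (exercise)
Node dd (S = 52.81): continuation = e^(−0.06)·[0.7488·77.6250 + 0.2512·106.6719] = 79.9763; exercise value = 88.1875 > continuation, so V_dd = 88.1875 (exercise)
Node u (S = 150): continuation = e^(−0.06)·[0.7488·5.6779 + 0.2512·43.5000] = 14.2951; exercise value = 0.0000 ≤ continuation, so V_u = 14.2951
Node d (S = 81.25): continuation = e^(−0.06)·[0.7488·43.5000 + 0.2512·88.1875] = 51.5388; exercise value = 59.7500 > continuation, so V_d = 59.7500 (exercise)
Node 0 (S = 125): continuation = e^(−0.06)·[0.7488·14.2951 + 0.2512·59.7500] = 24.2162; exercise value = 16.0000 ≤ continuation, so V_0 = 24.2162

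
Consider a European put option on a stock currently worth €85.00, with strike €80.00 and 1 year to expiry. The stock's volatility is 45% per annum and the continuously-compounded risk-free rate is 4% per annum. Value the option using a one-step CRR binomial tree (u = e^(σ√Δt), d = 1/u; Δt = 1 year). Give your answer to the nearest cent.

€14.05

CRR parameters: u = e^(σ√Δt) = e^(0.45·√1) = 1.5683, d = 1/u = 0.6376
Per-period rate: rΔt = 0.04·1 = 0.04, so R = e^0.04 = 1.0408
Risk-neutral probability p = (e^0.04 − 0.6376)/(1.5683 − 0.6376) = 0.4032/0.9307 = 0.4332
Terminal stock prices: S_u = 133.3, S_d = 54.2
Terminal payoffs (K − S): max(-53.31, 0) = 0, max(25.8, 0) = 25.8
Node 0 (S = 85): V_0 = e^(−0.04)·[0.4332·0.0000 + 0.5668·25.8016] = 14.0506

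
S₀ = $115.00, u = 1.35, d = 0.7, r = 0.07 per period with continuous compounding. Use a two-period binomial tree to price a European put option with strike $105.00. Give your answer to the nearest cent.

Risk-neutral probability p = (e^0.07 − 0.7)/(1.35 − 0.7) = 0.3725/0.6500 = 0.5731
Terminal stock prices: S_uu = 209.6, S_ud = 108.7, S_dd = 56.35
Terminal payoffs (K − S): max(-104.6, 0) = 0, max(-3.675, 0) = 0, max(48.65, 0) = 48.65
Node u (S = 155.2): V_u = e^(−0.07)·[0.5731·0.0000 + 0.4269·0.0000] = 0.0000
Node d (S = 80.5): V_d = e^(−0.07)·[0.5731·0.0000 + 0.4269·48.6500] = 19.3651
Node 0 (S = 115): V_0 = e^(−0.07)·[0.5731·0.0000 + 0.4269·19.3651] = 7.7082

$7.71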